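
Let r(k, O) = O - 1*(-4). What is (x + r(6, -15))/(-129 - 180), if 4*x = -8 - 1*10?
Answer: 31/618 ≈ 0.050162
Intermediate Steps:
r(k, O) = 4 + O (r(k, O) = O + 4 = 4 + O)
x = -9/2 (x = (-8 - 1*10)/4 = (-8 - 10)/4 = (¼)*(-18) = -9/2 ≈ -4.5000)
(x + r(6, -15))/(-129 - 180) = (-9/2 + (4 - 15))/(-129 - 180) = (-9/2 - 11)/(-309) = -31/2*(-1/309) = 31/618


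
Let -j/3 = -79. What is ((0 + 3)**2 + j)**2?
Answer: 60516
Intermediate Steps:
j = 237 (j = -3*(-79) = 237)
((0 + 3)**2 + j)**2 = ((0 + 3)**2 + 237)**2 = (3**2 + 237)**2 = (9 + 237)**2 = 246**2 = 60516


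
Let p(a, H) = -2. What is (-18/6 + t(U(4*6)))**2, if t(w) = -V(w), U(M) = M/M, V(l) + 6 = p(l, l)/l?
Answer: 25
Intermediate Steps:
V(l) = -6 - 2/l
U(M) = 1
t(w) = 6 + 2/w (t(w) = -(-6 - 2/w) = 6 + 2/w)
(-18/6 + t(U(4*6)))**2 = (-18/6 + (6 + 2/1))**2 = (-18*1/6 + (6 + 2*1))**2 = (-3 + (6 + 2))**2 = (-3 + 8)**2 = 5**2 = 25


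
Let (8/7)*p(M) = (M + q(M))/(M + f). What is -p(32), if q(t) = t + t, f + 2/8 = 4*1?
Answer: -336/143 ≈ -2.3497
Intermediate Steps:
f = 15/4 (f = -¼ + 4*1 = -¼ + 4 = 15/4 ≈ 3.7500)
q(t) = 2*t
p(M) = 21*M/(8*(15/4 + M)) (p(M) = 7*((M + 2*M)/(M + 15/4))/8 = 7*((3*M)/(15/4 + M))/8 = 7*(3*M/(15/4 + M))/8 = 21*M/(8*(15/4 + M)))
-p(32) = -21*32/(2*(15 + 4*32)) = -21*32/(2*(15 + 128)) = -21*32/(2*143) = -1*336/143 = -336/143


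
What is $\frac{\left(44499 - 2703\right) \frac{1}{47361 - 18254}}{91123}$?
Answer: $\frac{41796}{2652317161} \approx 1.5758 \cdot 10^{-5}$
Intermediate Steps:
$\frac{\left(44499 - 2703\right) \frac{1}{47361 - 18254}}{91123} = \frac{41796}{29107} \cdot \frac{1}{91123} = \frac{41796}{2652317161}$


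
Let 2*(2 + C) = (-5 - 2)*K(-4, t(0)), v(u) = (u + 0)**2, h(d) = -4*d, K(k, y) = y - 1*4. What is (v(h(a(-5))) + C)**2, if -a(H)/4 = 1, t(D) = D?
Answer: 71824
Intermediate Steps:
K(k, y) = -4 + y (K(k, y) = y - 4 = -4 + y)
a(H) = -4 (a(H) = -4*1 = -4)
v(u) = u**2
C = 12 (C = -2 + ((-5 - 2)*(-4 + 0))/2 = -2 + (-7*(-4))/2 = -2 + (1/2)*28 = -2 + 14 = 12)
(v(h(a(-5))) + C)**2 = ((-4*(-4))**2 + 12)**2 = (16**2 + 12)**2 = (256 + 12)**2 = 268**2 = 71824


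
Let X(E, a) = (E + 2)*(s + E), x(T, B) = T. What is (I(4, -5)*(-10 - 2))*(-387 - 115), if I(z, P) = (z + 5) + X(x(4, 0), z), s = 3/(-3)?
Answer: 162648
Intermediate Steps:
s = -1 (s = 3*(-1/3) = -1)
X(E, a) = (-1 + E)*(2 + E) (X(E, a) = (E + 2)*(-1 + E) = (2 + E)*(-1 + E) = (-1 + E)*(2 + E))
I(z, P) = 23 + z (I(z, P) = (z + 5) + (-2 + 4 + 4**2) = (5 + z) + (-2 + 4 + 16) = (5 + z) + 18 = 23 + z)
(I(4, -5)*(-10 - 2))*(-387 - 115) = ((23 + 4)*(-10 - 2))*(-387 - 115) = (27*(-12))*(-502) = -324*(-502) = 162648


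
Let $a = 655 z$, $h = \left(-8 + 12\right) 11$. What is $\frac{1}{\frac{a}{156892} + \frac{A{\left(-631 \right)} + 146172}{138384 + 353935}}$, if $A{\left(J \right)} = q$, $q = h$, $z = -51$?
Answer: $\frac{77240912548}{6494204477} \approx 11.894$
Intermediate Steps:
$h = 44$ ($h = 4 \cdot 11 = 44$)
$a = -33405$ ($a = 655 \left(-51\right) = -33405$)
$q = 44$
$A{\left(J \right)} = 44$
$\frac{1}{\frac{a}{156892} + \frac{A{\left(-631 \right)} + 146172}{138384 + 353935}} = \frac{1}{- \frac{33405}{156892} + \frac{44 + 146172}{138384 + 353935}} = \frac{1}{\left(-33405\right) \frac{1}{156892} + \frac{146216}{492319}} = \frac{1}{- \frac{33405}{156892} + 146216 \cdot \frac{1}{492319}} = \frac{1}{- \frac{33405}{156892} + \frac{146216}{492319}} = \frac{1}{\frac{6494204477}{77240912548}} = \frac{77240912548}{6494204477}$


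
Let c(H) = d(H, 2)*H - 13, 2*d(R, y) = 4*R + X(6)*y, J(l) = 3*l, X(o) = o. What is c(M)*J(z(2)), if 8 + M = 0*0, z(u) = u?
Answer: 402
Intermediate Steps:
M = -8 (M = -8 + 0*0 = -8 + 0 = -8)
d(R, y) = 2*R + 3*y (d(R, y) = (4*R + 6*y)/2 = 2*R + 3*y)
c(H) = -13 + H*(6 + 2*H) (c(H) = (2*H + 3*2)*H - 13 = (2*H + 6)*H - 13 = (6 + 2*H)*H - 13 = H*(6 + 2*H) - 13 = -13 + H*(6 + 2*H))
c(M)*J(z(2)) = (-13 + 2*(-8)*(3 - 8))*(3*2) = (-13 + 2*(-8)*(-5))*6 = (-13 + 80)*6 = 67*6 = 402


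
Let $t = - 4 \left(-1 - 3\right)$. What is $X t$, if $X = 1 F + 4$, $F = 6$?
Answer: $160$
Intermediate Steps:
$t = 16$ ($t = \left(-4\right) \left(-4\right) = 16$)
$X = 10$ ($X = 1 \cdot 6 + 4 = 6 + 4 = 10$)
$X t = 10 \cdot 16 = 160$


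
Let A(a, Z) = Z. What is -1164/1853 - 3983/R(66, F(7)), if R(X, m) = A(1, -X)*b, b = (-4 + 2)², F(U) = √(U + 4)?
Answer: 7073203/489192 ≈ 14.459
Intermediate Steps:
F(U) = √(4 + U)
b = 4 (b = (-2)² = 4)
R(X, m) = -4*X (R(X, m) = -X*4 = -4*X)
-1164/1853 - 3983/R(66, F(7)) = -1164/1853 - 3983/((-4*66)) = -1164*1/1853 - 3983/(-264) = -1164/1853 - 3983*(-1/264) = -1164/1853 + 3983/264 = 7073203/489192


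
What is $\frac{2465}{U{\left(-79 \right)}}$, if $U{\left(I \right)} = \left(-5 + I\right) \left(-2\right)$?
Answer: $\frac{2465}{168} \approx 14.673$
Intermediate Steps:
$U{\left(I \right)} = 10 - 2 I$
$\frac{2465}{U{\left(-79 \right)}} = \frac{2465}{10 - -158} = \frac{2465}{10 + 158} = \frac{2465}{168}$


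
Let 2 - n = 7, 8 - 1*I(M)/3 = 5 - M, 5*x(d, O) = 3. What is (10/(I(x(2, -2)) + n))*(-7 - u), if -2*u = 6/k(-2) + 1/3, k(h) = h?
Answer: -1250/87 ≈ -14.368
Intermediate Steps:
x(d, O) = ⅗ (x(d, O) = (⅕)*3 = ⅗)
u = 4/3 (u = -(6/(-2) + 1/3)/2 = -(6*(-½) + 1*(⅓))/2 = -(-3 + ⅓)/2 = -½*(-8/3) = 4/3 ≈ 1.3333)
I(M) = 9 + 3*M (I(M) = 24 - 3*(5 - M) = 24 + (-15 + 3*M) = 9 + 3*M)
n = -5 (n = 2 - 1*7 = 2 - 7 = -5)
(10/(I(x(2, -2)) + n))*(-7 - u) = (10/((9 + 3*(⅗)) - 5))*(-7 - 1*4/3) = (10/((9 + 9/5) - 5))*(-7 - 4/3) = (10/(54/5 - 5))*(-25/3) = (10/(29/5))*(-25/3) = (10*(5/29))*(-25/3) = (50/29)*(-25/3) = -1250/87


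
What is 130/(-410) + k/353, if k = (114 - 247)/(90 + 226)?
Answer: -1455577/4573468 ≈ -0.31827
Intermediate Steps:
k = -133/316 ≈ -0.42089
130/(-410) + k/353 = 130/(-410) - 133/316/353 = 130*(-1/410) - 133/316*1/353 = -13/41 - 133/111548 = -1455577/4573468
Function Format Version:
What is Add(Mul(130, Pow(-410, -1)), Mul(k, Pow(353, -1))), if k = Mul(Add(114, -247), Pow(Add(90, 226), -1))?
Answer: Rational(-1455577, 4573468) ≈ -0.31827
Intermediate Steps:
k = Rational(-133, 316) (k = Mul(-133, Pow(316, -1)) = Mul(-133, Rational(1, 316)) = Rational(-133, 316) ≈ -0.42089)
Add(Mul(130, Pow(-410, -1)), Mul(k, Pow(353, -1))) = Add(Mul(130, Pow(-410, -1)), Mul(Rational(-133, 316), Pow(353, -1))) = Add(Mul(130, Rational(-1, 410)), Mul(Rational(-133, 316), Rational(1, 353))) = Add(Rational(-13, 41), Rational(-133, 111548)) = Rational(-1455577, 4573468)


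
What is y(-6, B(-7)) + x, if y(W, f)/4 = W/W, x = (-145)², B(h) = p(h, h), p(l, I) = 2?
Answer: 21029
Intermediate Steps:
B(h) = 2
x = 21025
y(W, f) = 4 (y(W, f) = 4*(W/W) = 4*1 = 4)
y(-6, B(-7)) + x = 4 + 21025 = 21029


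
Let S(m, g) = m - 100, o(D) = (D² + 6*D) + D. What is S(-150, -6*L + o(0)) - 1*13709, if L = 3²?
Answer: -13959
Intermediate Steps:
L = 9
o(D) = D² + 7*D
S(m, g) = -100 + m
S(-150, -6*L + o(0)) - 1*13709 = (-100 - 150) - 1*13709 = -250 - 13709 = -13959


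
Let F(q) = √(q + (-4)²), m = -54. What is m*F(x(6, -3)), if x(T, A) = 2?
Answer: -162*√2 ≈ -229.10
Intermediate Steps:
F(q) = √(16 + q) (F(q) = √(q + 16) = √(16 + q))
m*F(x(6, -3)) = -54*√(16 + 2) = -162*√2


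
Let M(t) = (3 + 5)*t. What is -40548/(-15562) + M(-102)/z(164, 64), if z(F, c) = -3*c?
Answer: 6883/1004 ≈ 6.8556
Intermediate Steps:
M(t) = 8*t
-40548/(-15562) + M(-102)/z(164, 64) = -40548/(-15562) + (8*(-102))/((-3*64)) = -40548*(-1/15562) - 816/(-192) = 654/251 - 816*(-1/192) = 654/251 + 17/4 = 6883/1004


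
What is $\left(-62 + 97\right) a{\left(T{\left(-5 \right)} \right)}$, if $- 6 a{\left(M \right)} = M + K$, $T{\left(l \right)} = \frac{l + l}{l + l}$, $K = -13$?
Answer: $70$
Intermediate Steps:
$T{\left(l \right)} = 1$ ($T{\left(l \right)} = \frac{2 l}{2 l} = 2 l \frac{1}{2 l} = 1$)
$a{\left(M \right)} = \frac{13}{6} - \frac{M}{6}$ ($a{\left(M \right)} = - \frac{M - 13}{6} = - \frac{-13 + M}{6} = \frac{13}{6} - \frac{M}{6}$)
$\left(-62 + 97\right) a{\left(T{\left(-5 \right)} \right)} = \left(-62 + 97\right) \left(\frac{13}{6} - \frac{1}{6}\right) = 35 \left(\frac{13}{6} - \frac{1}{6}\right) = 35 \cdot 2 = 70$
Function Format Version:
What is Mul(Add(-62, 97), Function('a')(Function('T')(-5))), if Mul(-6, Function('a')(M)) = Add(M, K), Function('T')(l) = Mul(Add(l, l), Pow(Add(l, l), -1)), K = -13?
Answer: 70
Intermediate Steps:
Function('T')(l) = 1 (Function('T')(l) = Mul(Mul(2, l), Pow(Mul(2, l), -1)) = Mul(Mul(2, l), Mul(Rational(1, 2), Pow(l, -1))) = 1)
Function('a')(M) = Add(Rational(13, 6), Mul(Rational(-1, 6), M)) (Function('a')(M) = Mul(Rational(-1, 6), Add(M, -13)) = Mul(Rational(-1, 6), Add(-13, M)) = Add(Rational(13, 6), Mul(Rational(-1, 6), M)))
Mul(Add(-62, 97), Function('a')(Function('T')(-5))) = Mul(Add(-62, 97), Add(Rational(13, 6), Mul(Rational(-1, 6), 1))) = Mul(35, Add(Rational(13, 6), Rational(-1, 6))) = Mul(35, 2) = 70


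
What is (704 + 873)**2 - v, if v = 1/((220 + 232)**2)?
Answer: 508089542415/204304 ≈ 2.4869e+6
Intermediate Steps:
v = 1/204304 (v = 1/(452**2) = 1/204304 ≈ 4.8947e-6)
(704 + 873)**2 - v = (704 + 873)**2 - 1*1/204304 = 1577**2 - 1/204304 = 2486929 - 1/204304 = 508089542415/204304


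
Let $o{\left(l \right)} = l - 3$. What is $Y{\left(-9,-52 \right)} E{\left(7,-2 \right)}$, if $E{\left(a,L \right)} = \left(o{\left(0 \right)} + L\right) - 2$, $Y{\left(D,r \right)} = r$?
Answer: $364$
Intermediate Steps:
$o{\left(l \right)} = -3 + l$ ($o{\left(l \right)} = l - 3 = -3 + l$)
$E{\left(a,L \right)} = -5 + L$ ($E{\left(a,L \right)} = \left(\left(-3 + 0\right) + L\right) - 2 = \left(-3 + L\right) - 2 = -5 + L$)
$Y{\left(-9,-52 \right)} E{\left(7,-2 \right)} = - 52 \left(-5 - 2\right) = \left(-52\right) \left(-7\right) = 364$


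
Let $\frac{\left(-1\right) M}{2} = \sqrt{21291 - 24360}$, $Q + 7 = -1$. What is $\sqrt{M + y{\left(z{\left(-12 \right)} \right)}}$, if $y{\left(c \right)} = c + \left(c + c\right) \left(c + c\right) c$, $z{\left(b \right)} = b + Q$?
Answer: $\sqrt{-32020 - 6 i \sqrt{341}} \approx 0.3096 - 178.94 i$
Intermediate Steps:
$Q = -8$ ($Q = -7 - 1 = -8$)
$z{\left(b \right)} = -8 + b$ ($z{\left(b \right)} = b - 8 = -8 + b$)
$y{\left(c \right)} = c + 4 c^{3}$ ($y{\left(c \right)} = c + 2 c 2 c c = c + 4 c^{2} c = c + 4 c^{3}$)
$M = - 6 i \sqrt{341}$ ($M = - 2 \sqrt{21291 - 24360} = - 2 \sqrt{-3069} = - 2 \cdot 3 i \sqrt{341} = - 6 i \sqrt{341} \approx - 110.8 i$)
$\sqrt{M + y{\left(z{\left(-12 \right)} \right)}} = \sqrt{- 6 i \sqrt{341} + \left(\left(-8 - 12\right) + 4 \left(-8 - 12\right)^{3}\right)} = \sqrt{- 6 i \sqrt{341} + \left(-20 + 4 \left(-20\right)^{3}\right)} = \sqrt{- 6 i \sqrt{341} + \left(-20 + 4 \left(-8000\right)\right)} = \sqrt{- 6 i \sqrt{341} - 32020} = \sqrt{-32020 - 6 i \sqrt{341}}$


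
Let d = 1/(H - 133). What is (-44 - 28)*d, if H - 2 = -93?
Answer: 9/28 ≈ 0.32143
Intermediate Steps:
H = -91 (H = 2 - 93 = -91)
d = -1/224 (d = 1/(-91 - 133) = 1/(-224) = -1/224 ≈ -0.0044643)
(-44 - 28)*d = (-44 - 28)*(-1/224) = -72*(-1/224) = 9/28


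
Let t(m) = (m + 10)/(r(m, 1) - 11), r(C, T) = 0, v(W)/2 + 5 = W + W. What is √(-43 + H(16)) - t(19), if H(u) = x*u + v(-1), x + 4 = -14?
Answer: 29/11 + I*√345 ≈ 2.6364 + 18.574*I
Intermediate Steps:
v(W) = -10 + 4*W (v(W) = -10 + 2*(W + W) = -10 + 2*(2*W) = -10 + 4*W)
x = -18 (x = -4 - 14 = -18)
H(u) = -14 - 18*u (H(u) = -18*u + (-10 + 4*(-1)) = -18*u + (-10 - 4) = -18*u - 14 = -14 - 18*u)
t(m) = -10/11 - m/11 (t(m) = (m + 10)/(0 - 11) = (10 + m)/(-11) = (10 + m)*(-1/11) = -10/11 - m/11)
√(-43 + H(16)) - t(19) = √(-43 + (-14 - 18*16)) - (-10/11 - 1/11*19) = √(-43 + (-14 - 288)) - (-10/11 - 19/11) = √(-43 - 302) - 1*(-29/11) = √(-345) + 29/11 = I*√345 + 29/11 = 29/11 + I*√345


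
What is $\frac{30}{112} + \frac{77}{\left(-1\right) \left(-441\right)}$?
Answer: $\frac{223}{504} \approx 0.44246$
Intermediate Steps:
$\frac{30}{112} + \frac{77}{\left(-1\right) \left(-441\right)} = 30 \cdot \frac{1}{112} + \frac{77}{441} = \frac{15}{56} + 77 \cdot \frac{1}{441} = \frac{15}{56} + \frac{11}{63} = \frac{223}{504}$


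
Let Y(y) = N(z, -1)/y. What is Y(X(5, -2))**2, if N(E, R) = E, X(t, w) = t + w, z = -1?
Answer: 1/9 ≈ 0.11111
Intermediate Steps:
Y(y) = -1/y
Y(X(5, -2))**2 = (-1/(5 - 2))**2 = (-1/3)**2 = 1/9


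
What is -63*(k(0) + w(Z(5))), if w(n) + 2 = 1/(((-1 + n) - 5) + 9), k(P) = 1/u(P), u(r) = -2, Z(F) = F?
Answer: 1197/8 ≈ 149.63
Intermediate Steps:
k(P) = -1/2 (k(P) = 1/(-2) = -1/2)
w(n) = -2 + 1/(3 + n) (w(n) = -2 + 1/(((-1 + n) - 5) + 9) = -2 + 1/((-6 + n) + 9) = -2 + 1/(3 + n))
-63*(k(0) + w(Z(5))) = -63*(-1/2 + (-5 - 2*5)/(3 + 5)) = -63*(-1/2 + (-5 - 10)/8) = -63*(-1/2 + (1/8)*(-15)) = -63*(-1/2 - 15/8) = -63*(-19/8) = 1197/8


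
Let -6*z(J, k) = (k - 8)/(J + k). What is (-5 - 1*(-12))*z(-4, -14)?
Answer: -77/54 ≈ -1.4259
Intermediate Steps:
z(J, k) = -(-8 + k)/(6*(J + k)) (z(J, k) = -(k - 8)/(6*(J + k)) = -(-8 + k)/(6*(J + k)))
(-5 - 1*(-12))*z(-4, -14) = (-5 - 1*(-12))*((8 - 1*(-14))/(6*(-4 - 14))) = (-5 + 12)*((1/6)*(8 + 14)/(-18)) = 7*((1/6)*(-1/18)*22) = 7*(-11/54) = -77/54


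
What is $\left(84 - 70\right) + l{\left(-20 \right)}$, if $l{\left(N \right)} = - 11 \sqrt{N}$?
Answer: $14 - 22 i \sqrt{5} \approx 14.0 - 49.193 i$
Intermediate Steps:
$\left(84 - 70\right) + l{\left(-20 \right)} = \left(84 - 70\right) - 11 \sqrt{-20} = 14 - 11 \cdot 2 i \sqrt{5} = 14 - 22 i \sqrt{5}$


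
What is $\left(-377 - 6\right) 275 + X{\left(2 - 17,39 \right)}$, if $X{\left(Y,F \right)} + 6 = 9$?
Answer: $-105322$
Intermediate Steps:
$X{\left(Y,F \right)} = 3$ ($X{\left(Y,F \right)} = -6 + 9 = 3$)
$\left(-377 - 6\right) 275 + X{\left(2 - 17,39 \right)} = \left(-377 - 6\right) 275 + 3 = \left(-383\right) 275 + 3 = -105325 + 3 = -105322$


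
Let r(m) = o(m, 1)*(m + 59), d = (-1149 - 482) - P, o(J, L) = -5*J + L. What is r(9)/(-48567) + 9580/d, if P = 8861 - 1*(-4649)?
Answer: -46663332/81705883 ≈ -0.57111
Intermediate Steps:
P = 13510 (P = 8861 + 4649 = 13510)
o(J, L) = L - 5*J
d = -15141 (d = (-1149 - 482) - 1*13510 = -1631 - 13510 = -15141)
r(m) = (1 - 5*m)*(59 + m) (r(m) = (1 - 5*m)*(m + 59) = (1 - 5*m)*(59 + m))
r(9)/(-48567) + 9580/d = -(-1 + 5*9)*(59 + 9)/(-48567) + 9580/(-15141) = -1*(-1 + 45)*68*(-1/48567) + 9580*(-1/15141) = -1*44*68*(-1/48567) - 9580/15141 = -2992*(-1/48567) - 9580/15141 = 2992/48567 - 9580/15141 = -46663332/81705883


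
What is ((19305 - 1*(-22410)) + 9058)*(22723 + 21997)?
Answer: 2270568560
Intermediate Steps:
((19305 - 1*(-22410)) + 9058)*(22723 + 21997) = ((19305 + 22410) + 9058)*44720 = (41715 + 9058)*44720 = 50773*44720 = 2270568560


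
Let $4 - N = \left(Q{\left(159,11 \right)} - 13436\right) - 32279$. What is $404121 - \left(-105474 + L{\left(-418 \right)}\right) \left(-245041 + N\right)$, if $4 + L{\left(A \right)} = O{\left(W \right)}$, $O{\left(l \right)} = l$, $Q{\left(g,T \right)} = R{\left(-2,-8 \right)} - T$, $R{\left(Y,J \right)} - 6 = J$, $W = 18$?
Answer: $-21018723019$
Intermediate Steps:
$R{\left(Y,J \right)} = 6 + J$
$Q{\left(g,T \right)} = -2 - T$ ($Q{\left(g,T \right)} = \left(6 - 8\right) - T = -2 - T$)
$L{\left(A \right)} = 14$ ($L{\left(A \right)} = -4 + 18 = 14$)
$N = 45732$ ($N = 4 - \left(\left(\left(-2 - 11\right) - 13436\right) - 32279\right) = 4 - \left(\left(-13 - 13436\right) - 32279\right) = 4 - \left(-13449 - 32279\right) = 4 - -45728 = 4 + 45728 = 45732$)
$404121 - \left(-105474 + L{\left(-418 \right)}\right) \left(-245041 + N\right) = 404121 - \left(-105474 + 14\right) \left(-245041 + 45732\right) = 404121 - \left(-105460\right) \left(-199309\right) = 404121 - 21019127140 = -21018723019$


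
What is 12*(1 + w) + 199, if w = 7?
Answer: 295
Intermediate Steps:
12*(1 + w) + 199 = 12*(1 + 7) + 199 = 12*8 + 199 = 96 + 199 = 295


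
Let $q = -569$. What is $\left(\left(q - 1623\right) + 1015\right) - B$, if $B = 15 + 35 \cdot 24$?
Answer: $-2032$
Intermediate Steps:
$B = 855$ ($B = 15 + 840 = 855$)
$\left(\left(q - 1623\right) + 1015\right) - B = \left(\left(-569 - 1623\right) + 1015\right) - 855 = \left(-2192 + 1015\right) - 855 = -1177 - 855 = -2032$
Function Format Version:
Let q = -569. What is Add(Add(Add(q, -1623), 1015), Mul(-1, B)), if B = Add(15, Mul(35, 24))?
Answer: -2032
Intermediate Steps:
B = 855 (B = Add(15, 840) = 855)
Add(Add(Add(q, -1623), 1015), Mul(-1, B)) = Add(Add(Add(-569, -1623), 1015), Mul(-1, 855)) = Add(Add(-2192, 1015), -855) = Add(-1177, -855) = -2032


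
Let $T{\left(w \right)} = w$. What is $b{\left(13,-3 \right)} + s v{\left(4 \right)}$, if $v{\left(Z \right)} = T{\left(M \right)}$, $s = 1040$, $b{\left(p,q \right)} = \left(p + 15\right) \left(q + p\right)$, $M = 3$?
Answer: $3400$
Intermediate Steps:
$b{\left(p,q \right)} = \left(15 + p\right) \left(p + q\right)$
$v{\left(Z \right)} = 3$
$b{\left(13,-3 \right)} + s v{\left(4 \right)} = \left(13^{2} + 15 \cdot 13 + 15 \left(-3\right) + 13 \left(-3\right)\right) + 1040 \cdot 3 = \left(169 + 195 - 45 - 39\right) + 3120 = 280 + 3120 = 3400$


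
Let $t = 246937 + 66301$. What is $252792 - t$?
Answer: $-60446$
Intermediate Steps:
$t = 313238$
$252792 - t = 252792 - 313238 = -60446$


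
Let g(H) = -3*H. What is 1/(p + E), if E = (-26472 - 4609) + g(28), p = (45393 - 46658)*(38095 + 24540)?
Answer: -1/79264440 ≈ -1.2616e-8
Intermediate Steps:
p = -79233275 (p = -1265*62635 = -79233275)
E = -31165 (E = (-26472 - 4609) - 3*28 = -31081 - 84 = -31165)
1/(p + E) = 1/(-79233275 - 31165) = 1/(-79264440) = -1/79264440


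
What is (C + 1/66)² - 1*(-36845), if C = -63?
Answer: 177777469/4356 ≈ 40812.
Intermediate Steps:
(C + 1/66)² - 1*(-36845) = (-63 + 1/66)² - 1*(-36845) = (-63 + 1/66)² + 36845 = (-4157/66)² + 36845 = 17280649/4356 + 36845 = 177777469/4356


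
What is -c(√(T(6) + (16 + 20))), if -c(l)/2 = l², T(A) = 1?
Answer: 74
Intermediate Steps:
c(l) = -2*l²
-c(√(T(6) + (16 + 20))) = -(-2)*(√(1 + (16 + 20)))² = -(-2)*(√(1 + 36))² = -(-2)*(√37)² = -(-2)*37 = -1*(-74) = 74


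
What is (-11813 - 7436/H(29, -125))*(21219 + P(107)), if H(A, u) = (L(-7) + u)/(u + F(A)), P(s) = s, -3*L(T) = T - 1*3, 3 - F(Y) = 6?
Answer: -152847046094/365 ≈ -4.1876e+8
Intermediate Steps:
F(Y) = -3 (F(Y) = 3 - 1*6 = 3 - 6 = -3)
L(T) = 1 - T/3 (L(T) = -(T - 1*3)/3 = -(T - 3)/3 = -(-3 + T)/3 = 1 - T/3)
H(A, u) = (10/3 + u)/(-3 + u) (H(A, u) = ((1 - ⅓*(-7)) + u)/(u - 3) = ((1 + 7/3) + u)/(-3 + u) = (10/3 + u)/(-3 + u))
(-11813 - 7436/H(29, -125))*(21219 + P(107)) = (-11813 - 7436*(-3 - 125)/(10/3 - 125))*(21219 + 107) = (-11813 - 7436/(-365/3/(-128)))*21326 = (-11813 - 7436/((-1/128*(-365/3))))*21326 = (-11813 - 7436/365/384)*21326 = (-11813 - 7436*384/365)*21326 = (-11813 - 2855424/365)*21326 = -7167169/365*21326 = -152847046094/365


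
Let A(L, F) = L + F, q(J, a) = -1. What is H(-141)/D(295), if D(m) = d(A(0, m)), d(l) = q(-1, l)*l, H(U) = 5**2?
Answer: -5/59 ≈ -0.084746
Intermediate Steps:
H(U) = 25
A(L, F) = F + L
d(l) = -l
D(m) = -m (D(m) = -(m + 0) = -m)
H(-141)/D(295) = 25/((-1*295)) = 25/(-295) = 25*(-1/295) = -5/59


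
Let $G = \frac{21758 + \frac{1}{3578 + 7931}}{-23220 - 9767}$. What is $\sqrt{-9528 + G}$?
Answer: $\frac{i \sqrt{1373386054842759101001}}{379647383} \approx 97.615 i$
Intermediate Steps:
$G = - \frac{250412823}{379647383}$ ($G = \frac{21758 + \frac{1}{11509}}{-32987} = \left(21758 + \frac{1}{11509}\right) \left(- \frac{1}{32987}\right) = \frac{250412823}{11509} \left(- \frac{1}{32987}\right) = - \frac{250412823}{379647383} \approx -0.65959$)
$\sqrt{-9528 + G} = \sqrt{-9528 - \frac{250412823}{379647383}} = \sqrt{- \frac{3617530678047}{379647383}} = \frac{i \sqrt{1373386054842759101001}}{379647383}$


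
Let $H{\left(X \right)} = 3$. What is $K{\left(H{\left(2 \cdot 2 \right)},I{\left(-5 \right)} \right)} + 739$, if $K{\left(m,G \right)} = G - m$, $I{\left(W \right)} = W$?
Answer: $731$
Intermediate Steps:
$K{\left(H{\left(2 \cdot 2 \right)},I{\left(-5 \right)} \right)} + 739 = \left(-5 - 3\right) + 739 = -8 + 739 = 731$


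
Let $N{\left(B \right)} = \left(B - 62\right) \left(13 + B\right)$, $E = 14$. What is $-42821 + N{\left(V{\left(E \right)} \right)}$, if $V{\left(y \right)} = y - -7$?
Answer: $-44215$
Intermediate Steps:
$V{\left(y \right)} = 7 + y$ ($V{\left(y \right)} = y + 7 = 7 + y$)
$N{\left(B \right)} = \left(-62 + B\right) \left(13 + B\right)$
$-42821 + N{\left(V{\left(E \right)} \right)} = -42821 - \left(806 - \left(7 + 14\right)^{2} + 49 \left(7 + 14\right)\right) = -42821 - \left(1835 - 441\right) = -42821 - 1394 = -44215$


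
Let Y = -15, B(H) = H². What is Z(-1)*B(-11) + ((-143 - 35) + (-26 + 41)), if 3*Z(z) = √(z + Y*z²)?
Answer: -163 + 484*I/3 ≈ -163.0 + 161.33*I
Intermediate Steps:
Z(z) = √(z - 15*z²)/3
Z(-1)*B(-11) + ((-143 - 35) + (-26 + 41)) = (√(-(1 - 15*(-1)))/3)*(-11)² + ((-143 - 35) + (-26 + 41)) = (√(-(1 + 15))/3)*121 + (-178 + 15) = (√(-1*16)/3)*121 - 163 = (√(-16)/3)*121 - 163 = ((4*I)/3)*121 - 163 = (4*I/3)*121 - 163 = 484*I/3 - 163 = -163 + 484*I/3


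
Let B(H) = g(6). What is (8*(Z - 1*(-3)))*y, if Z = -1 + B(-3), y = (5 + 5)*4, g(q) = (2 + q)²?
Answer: 21120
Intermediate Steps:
B(H) = 64 (B(H) = (2 + 6)² = 8² = 64)
y = 40 (y = 10*4 = 40)
Z = 63 (Z = -1 + 64 = 63)
(8*(Z - 1*(-3)))*y = (8*(63 - 1*(-3)))*40 = (8*(63 + 3))*40 = (8*66)*40 = 528*40 = 21120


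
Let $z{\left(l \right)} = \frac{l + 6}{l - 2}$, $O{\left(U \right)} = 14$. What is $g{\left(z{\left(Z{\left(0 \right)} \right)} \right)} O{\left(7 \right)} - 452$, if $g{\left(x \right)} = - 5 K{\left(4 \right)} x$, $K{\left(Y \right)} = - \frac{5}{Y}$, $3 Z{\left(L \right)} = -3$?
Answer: $- \frac{3587}{6} \approx -597.83$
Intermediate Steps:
$Z{\left(L \right)} = -1$ ($Z{\left(L \right)} = \frac{1}{3} \left(-3\right) = -1$)
$z{\left(l \right)} = \frac{6 + l}{-2 + l}$
$g{\left(x \right)} = \frac{25 x}{4}$ ($g{\left(x \right)} = - 5 \left(- \frac{5}{4}\right) x = - 5 \left(\left(-5\right) \frac{1}{4}\right) x = \left(-5\right) \left(- \frac{5}{4}\right) x = \frac{25 x}{4}$)
$g{\left(z{\left(Z{\left(0 \right)} \right)} \right)} O{\left(7 \right)} - 452 = \frac{25 \frac{6 - 1}{-2 - 1}}{4} \cdot 14 - 452 = \frac{25 \frac{1}{-3} \cdot 5}{4} \cdot 14 - 452 = \frac{25 \left(\left(- \frac{1}{3}\right) 5\right)}{4} \cdot 14 - 452 = \frac{25}{4} \left(- \frac{5}{3}\right) 14 - 452 = \left(- \frac{125}{12}\right) 14 - 452 = - \frac{875}{6} - 452 = - \frac{3587}{6}$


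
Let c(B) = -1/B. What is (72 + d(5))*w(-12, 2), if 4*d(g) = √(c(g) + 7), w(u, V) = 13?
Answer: 936 + 13*√170/20 ≈ 944.47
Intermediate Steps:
d(g) = √(7 - 1/g)/4 (d(g) = √(-1/g + 7)/4 = √(7 - 1/g)/4)
(72 + d(5))*w(-12, 2) = (72 + √(7 - 1/5)/4)*13 = (72 + √(7 - 1*⅕)/4)*13 = (72 + √(7 - ⅕)/4)*13 = (72 + √(34/5)/4)*13 = (72 + (√170/5)/4)*13 = (72 + √170/20)*13 = 936 + 13*√170/20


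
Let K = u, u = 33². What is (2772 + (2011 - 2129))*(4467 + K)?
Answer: 14745624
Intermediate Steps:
u = 1089
K = 1089
(2772 + (2011 - 2129))*(4467 + K) = (2772 + (2011 - 2129))*(4467 + 1089) = (2772 - 118)*5556 = 2654*5556 = 14745624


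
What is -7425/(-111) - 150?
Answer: -3075/37 ≈ -83.108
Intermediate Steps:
-7425/(-111) - 150 = -7425*(-1)/111 - 150 = -75*(-33/37) - 150 = 2475/37 - 150 = -3075/37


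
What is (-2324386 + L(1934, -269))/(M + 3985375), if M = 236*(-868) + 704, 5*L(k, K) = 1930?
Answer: -28000/45557 ≈ -0.61461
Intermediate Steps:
L(k, K) = 386 (L(k, K) = (1/5)*1930 = 386)
M = -204144 (M = -204848 + 704 = -204144)
(-2324386 + L(1934, -269))/(M + 3985375) = (-2324386 + 386)/(-204144 + 3985375) = -2324000/3781231 = -2324000*1/3781231 = -28000/45557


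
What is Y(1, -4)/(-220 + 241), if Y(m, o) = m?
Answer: 1/21 ≈ 0.047619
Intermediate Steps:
Y(1, -4)/(-220 + 241) = 1/(-220 + 241) = 1/21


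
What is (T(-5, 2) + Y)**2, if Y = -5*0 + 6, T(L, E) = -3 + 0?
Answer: 9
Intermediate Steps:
T(L, E) = -3
Y = 6 (Y = 0 + 6 = 6)
(T(-5, 2) + Y)**2 = (-3 + 6)**2 = 3**2 = 9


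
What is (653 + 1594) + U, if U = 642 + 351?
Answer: 3240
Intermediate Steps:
U = 993
(653 + 1594) + U = (653 + 1594) + 993 = 2247 + 993 = 3240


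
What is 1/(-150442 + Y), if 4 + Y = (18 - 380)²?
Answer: -1/19402 ≈ -5.1541e-5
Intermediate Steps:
Y = 131040 (Y = -4 + (18 - 380)² = -4 + (-362)² = -4 + 131044 = 131040)
1/(-150442 + Y) = 1/(-150442 + 131040) = 1/(-19402) = -1/19402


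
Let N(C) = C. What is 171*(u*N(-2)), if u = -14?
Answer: 4788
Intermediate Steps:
171*(u*N(-2)) = 171*(-14*(-2)) = 171*28 = 4788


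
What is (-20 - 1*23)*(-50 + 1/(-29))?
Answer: 62393/29 ≈ 2151.5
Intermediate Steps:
(-20 - 1*23)*(-50 + 1/(-29)) = (-20 - 23)*(-50 - 1/29) = -43*(-1451/29) = 62393/29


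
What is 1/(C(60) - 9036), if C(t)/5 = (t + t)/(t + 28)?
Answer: -11/99321 ≈ -0.00011075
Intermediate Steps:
C(t) = 10*t/(28 + t) (C(t) = 5*((t + t)/(t + 28)) = 5*((2*t)/(28 + t)) = 5*(2*t/(28 + t)) = 10*t/(28 + t))
1/(C(60) - 9036) = 1/(10*60/(28 + 60) - 9036) = 1/(10*60/88 - 9036) = 1/(10*60*(1/88) - 9036) = 1/(75/11 - 9036) = 1/(-99321/11) = -11/99321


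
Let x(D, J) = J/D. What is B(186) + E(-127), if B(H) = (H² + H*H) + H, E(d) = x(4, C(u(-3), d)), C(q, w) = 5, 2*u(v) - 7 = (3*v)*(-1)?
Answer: 277517/4 ≈ 69379.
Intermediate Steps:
u(v) = 7/2 - 3*v/2 (u(v) = 7/2 + ((3*v)*(-1))/2 = 7/2 + (-3*v)/2 = 7/2 - 3*v/2)
E(d) = 5/4
B(H) = H + 2*H² (B(H) = (H² + H²) + H = 2*H² + H = H + 2*H²)
B(186) + E(-127) = 186*(1 + 2*186) + 5/4 = 186*(1 + 372) + 5/4 = 186*373 + 5/4 = 69378 + 5/4 = 277517/4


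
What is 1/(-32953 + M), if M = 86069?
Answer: 1/53116 ≈ 1.8827e-5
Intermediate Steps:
1/(-32953 + M) = 1/(-32953 + 86069) = 1/53116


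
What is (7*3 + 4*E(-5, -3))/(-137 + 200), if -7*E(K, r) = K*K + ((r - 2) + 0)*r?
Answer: -13/441 ≈ -0.029478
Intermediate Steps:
E(K, r) = -K²/7 - r*(-2 + r)/7 (E(K, r) = -(K*K + ((r - 2) + 0)*r)/7 = -(K² + ((-2 + r) + 0)*r)/7 = -(K² + (-2 + r)*r)/7 = -(K² + r*(-2 + r))/7 = -K²/7 - r*(-2 + r)/7)
(7*3 + 4*E(-5, -3))/(-137 + 200) = (7*3 + 4*(-⅐*(-5)² - ⅐*(-3)² + (2/7)*(-3)))/(-137 + 200) = (21 + 4*(-⅐*25 - ⅐*9 - 6/7))/63 = (21 + 4*(-25/7 - 9/7 - 6/7))*(1/63) = (21 + 4*(-40/7))*(1/63) = (21 - 160/7)*(1/63) = -13/7*1/63 = -13/441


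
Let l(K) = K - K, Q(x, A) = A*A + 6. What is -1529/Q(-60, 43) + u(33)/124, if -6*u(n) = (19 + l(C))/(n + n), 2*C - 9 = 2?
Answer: -75115261/91087920 ≈ -0.82465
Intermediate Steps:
C = 11/2 (C = 9/2 + (½)*2 = 9/2 + 1 = 11/2 ≈ 5.5000)
Q(x, A) = 6 + A² (Q(x, A) = A² + 6 = 6 + A²)
l(K) = 0
u(n) = -19/(12*n) (u(n) = -(19 + 0)/(6*(n + n)) = -19/(6*(2*n)) = -19*1/(2*n)/6 = -19/(12*n))
-1529/Q(-60, 43) + u(33)/124 = -1529/(6 + 43²) - 19/12/33/124 = -1529/(6 + 1849) - 19/12*1/33*(1/124) = -1529/1855 - 19/396*1/124 = -1529*1/1855 - 19/49104 = -1529/1855 - 19/49104 = -75115261/91087920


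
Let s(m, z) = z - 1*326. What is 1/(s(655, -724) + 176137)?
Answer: 1/175087 ≈ 5.7114e-6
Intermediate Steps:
s(m, z) = -326 + z (s(m, z) = z - 326 = -326 + z)
1/(s(655, -724) + 176137) = 1/((-326 - 724) + 176137) = 1/(-1050 + 176137) = 1/175087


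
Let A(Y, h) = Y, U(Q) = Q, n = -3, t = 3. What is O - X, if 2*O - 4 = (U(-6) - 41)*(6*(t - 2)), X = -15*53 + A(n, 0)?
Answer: 659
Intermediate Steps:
X = -798 (X = -15*53 - 3 = -795 - 3 = -798)
O = -139 (O = 2 + ((-6 - 41)*(6*(3 - 2)))/2 = 2 + (-282)/2 = 2 + (-47*6)/2 = 2 + (½)*(-282) = 2 - 141 = -139)
O - X = -139 - 1*(-798) = -139 + 798 = 659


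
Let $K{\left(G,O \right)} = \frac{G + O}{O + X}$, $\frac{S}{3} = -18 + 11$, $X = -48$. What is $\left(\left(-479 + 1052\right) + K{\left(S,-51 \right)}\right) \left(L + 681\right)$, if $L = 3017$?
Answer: $\frac{23338078}{11} \approx 2.1216 \cdot 10^{6}$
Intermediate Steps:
$S = -21$ ($S = 3 \left(-18 + 11\right) = 3 \left(-7\right) = -21$)
$K{\left(G,O \right)} = \frac{G + O}{-48 + O}$ ($K{\left(G,O \right)} = \frac{G + O}{O - 48} = \frac{G + O}{-48 + O}$)
$\left(\left(-479 + 1052\right) + K{\left(S,-51 \right)}\right) \left(L + 681\right) = \left(\left(-479 + 1052\right) + \frac{-21 - 51}{-48 - 51}\right) \left(3017 + 681\right) = \left(573 + \frac{1}{-99} \left(-72\right)\right) 3698 = \left(573 - - \frac{8}{11}\right) 3698 = \left(573 + \frac{8}{11}\right) 3698 = \frac{6311}{11} \cdot 3698 = \frac{23338078}{11}$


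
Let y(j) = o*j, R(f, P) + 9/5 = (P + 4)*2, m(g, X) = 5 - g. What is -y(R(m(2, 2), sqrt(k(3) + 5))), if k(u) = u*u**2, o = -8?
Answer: 248/5 + 64*sqrt(2) ≈ 140.11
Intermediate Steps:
k(u) = u**3
R(f, P) = 31/5 + 2*P (R(f, P) = -9/5 + (P + 4)*2 = -9/5 + (4 + P)*2 = -9/5 + (8 + 2*P) = 31/5 + 2*P)
y(j) = -8*j
-y(R(m(2, 2), sqrt(k(3) + 5))) = -(-8)*(31/5 + 2*sqrt(3**3 + 5)) = -(-8)*(31/5 + 2*sqrt(27 + 5)) = -(-8)*(31/5 + 2*sqrt(32)) = -(-8)*(31/5 + 2*(4*sqrt(2))) = -(-8)*(31/5 + 8*sqrt(2)) = -(-248/5 - 64*sqrt(2)) = 248/5 + 64*sqrt(2)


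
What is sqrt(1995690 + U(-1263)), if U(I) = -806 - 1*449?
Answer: sqrt(1994435) ≈ 1412.2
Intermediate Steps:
U(I) = -1255 (U(I) = -806 - 449 = -1255)
sqrt(1995690 + U(-1263)) = sqrt(1995690 - 1255) = sqrt(1994435)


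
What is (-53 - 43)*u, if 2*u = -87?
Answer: 4176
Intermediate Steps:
u = -87/2 (u = (½)*(-87) = -87/2 ≈ -43.500)
(-53 - 43)*u = (-53 - 43)*(-87/2) = -96*(-87/2) = 4176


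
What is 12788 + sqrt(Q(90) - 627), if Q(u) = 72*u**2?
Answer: 12788 + sqrt(582573) ≈ 13551.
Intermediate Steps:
12788 + sqrt(Q(90) - 627) = 12788 + sqrt(72*90**2 - 627) = 12788 + sqrt(72*8100 - 627) = 12788 + sqrt(583200 - 627) = 12788 + sqrt(582573)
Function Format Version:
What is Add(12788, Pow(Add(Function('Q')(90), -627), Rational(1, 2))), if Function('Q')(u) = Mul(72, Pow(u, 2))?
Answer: Add(12788, Pow(582573, Rational(1, 2))) ≈ 13551.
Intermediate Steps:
Add(12788, Pow(Add(Function('Q')(90), -627), Rational(1, 2))) = Add(12788, Pow(Add(Mul(72, Pow(90, 2)), -627), Rational(1, 2))) = Add(12788, Pow(Add(Mul(72, 8100), -627), Rational(1, 2))) = Add(12788, Pow(Add(583200, -627), Rational(1, 2))) = Add(12788, Pow(582573, Rational(1, 2)))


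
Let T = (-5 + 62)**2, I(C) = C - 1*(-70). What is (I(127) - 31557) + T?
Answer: -28111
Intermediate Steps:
I(C) = 70 + C (I(C) = C + 70 = 70 + C)
T = 3249 (T = 57**2 = 3249)
(I(127) - 31557) + T = ((70 + 127) - 31557) + 3249 = (197 - 31557) + 3249 = -31360 + 3249 = -28111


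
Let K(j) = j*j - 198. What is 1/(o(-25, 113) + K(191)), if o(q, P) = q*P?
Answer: 1/33458 ≈ 2.9888e-5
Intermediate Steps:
o(q, P) = P*q
K(j) = -198 + j² (K(j) = j² - 198 = -198 + j²)
1/(o(-25, 113) + K(191)) = 1/(113*(-25) + (-198 + 191²)) = 1/(-2825 + (-198 + 36481)) = 1/(-2825 + 36283) = 1/33458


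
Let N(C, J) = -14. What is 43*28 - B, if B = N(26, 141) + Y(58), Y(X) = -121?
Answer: 1339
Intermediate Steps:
B = -135 (B = -14 - 121 = -135)
43*28 - B = 43*28 - 1*(-135) = 1204 + 135 = 1339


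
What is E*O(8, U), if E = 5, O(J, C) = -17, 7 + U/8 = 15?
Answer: -85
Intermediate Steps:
U = 64 (U = -56 + 8*15 = -56 + 120 = 64)
E*O(8, U) = 5*(-17) = -85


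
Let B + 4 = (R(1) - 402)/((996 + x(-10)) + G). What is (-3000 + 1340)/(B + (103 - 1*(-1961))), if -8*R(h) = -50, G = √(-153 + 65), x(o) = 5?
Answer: 6640*(-2*√22 + 1001*I)/(-8246657*I + 16480*√22) ≈ -0.80598 + 1.4498e-6*I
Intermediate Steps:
G = 2*I*√22 (G = √(-88) = 2*I*√22 ≈ 9.3808*I)
R(h) = 25/4 (R(h) = -⅛*(-50) = 25/4)
B = -4 - 1583/(4*(1001 + 2*I*√22)) (B = -4 + (25/4 - 402)/((996 + 5) + 2*I*√22) = -4 - 1583/(4*(1001 + 2*I*√22)) ≈ -4.3953 + 0.0037047*I)
(-3000 + 1340)/(B + (103 - 1*(-1961))) = (-3000 + 1340)/((-32*√22 + 17599*I)/(4*(-1001*I + 2*√22)) + (103 - 1*(-1961))) = -1660/((-32*√22 + 17599*I)/(4*(-1001*I + 2*√22)) + (103 + 1961)) = -1660/((-32*√22 + 17599*I)/(4*(-1001*I + 2*√22)) + 2064) = -1660/(2064 + (-32*√22 + 17599*I)/(4*(-1001*I + 2*√22)))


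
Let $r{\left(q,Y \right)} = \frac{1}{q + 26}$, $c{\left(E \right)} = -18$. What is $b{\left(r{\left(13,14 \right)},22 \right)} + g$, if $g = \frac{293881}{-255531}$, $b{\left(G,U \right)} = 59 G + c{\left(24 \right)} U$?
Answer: $- \frac{1314268598}{3321903} \approx -395.64$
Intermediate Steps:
$r{\left(q,Y \right)} = \frac{1}{26 + q}$
$b{\left(G,U \right)} = - 18 U + 59 G$ ($b{\left(G,U \right)} = 59 G - 18 U = - 18 U + 59 G$)
$g = - \frac{293881}{255531}$ ($g = 293881 \left(- \frac{1}{255531}\right) = - \frac{293881}{255531} \approx -1.1501$)
$b{\left(r{\left(13,14 \right)},22 \right)} + g = \left(\left(-18\right) 22 + \frac{59}{26 + 13}\right) - \frac{293881}{255531} = \left(-396 + \frac{59}{39}\right) - \frac{293881}{255531} = - \frac{15385}{39} - \frac{293881}{255531} = - \frac{1314268598}{3321903}$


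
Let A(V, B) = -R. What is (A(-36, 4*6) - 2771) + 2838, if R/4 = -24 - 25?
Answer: 263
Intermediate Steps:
R = -196 (R = 4*(-24 - 25) = 4*(-49) = -196)
A(V, B) = 196 (A(V, B) = -1*(-196) = 196)
(A(-36, 4*6) - 2771) + 2838 = (196 - 2771) + 2838 = -2575 + 2838 = 263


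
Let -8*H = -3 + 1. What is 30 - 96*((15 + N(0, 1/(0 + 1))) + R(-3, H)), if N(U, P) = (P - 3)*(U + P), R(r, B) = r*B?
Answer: -1146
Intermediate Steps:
H = ¼ (H = -(-3 + 1)/8 = -⅛*(-2) = ¼ ≈ 0.25000)
R(r, B) = B*r
N(U, P) = (-3 + P)*(P + U)
30 - 96*((15 + N(0, 1/(0 + 1))) + R(-3, H)) = 30 - 96*((15 + ((1/(0 + 1))² - 3/(0 + 1) - 3*0 + 0/(0 + 1))) + (¼)*(-3)) = 30 - 96*((15 + ((1/1)² - 3/1 + 0 + 0/1)) - ¾) = 30 - 96*((15 + (1² - 3*1 + 0 + 1*0)) - ¾) = 30 - 96*((15 + (1 - 3 + 0 + 0)) - ¾) = 30 - 96*((15 - 2) - ¾) = 30 - 96*(13 - ¾) = 30 - 96*49/4 = 30 - 1176 = -1146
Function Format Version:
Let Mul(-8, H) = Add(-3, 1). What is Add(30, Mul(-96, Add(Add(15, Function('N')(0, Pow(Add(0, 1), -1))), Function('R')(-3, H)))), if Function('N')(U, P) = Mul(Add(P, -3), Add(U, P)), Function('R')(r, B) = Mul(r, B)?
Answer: -1146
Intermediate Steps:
H = Rational(1, 4) (H = Mul(Rational(-1, 8), Add(-3, 1)) = Mul(Rational(-1, 8), -2) = Rational(1, 4) ≈ 0.25000)
Function('R')(r, B) = Mul(B, r)
Function('N')(U, P) = Mul(Add(-3, P), Add(P, U))
Add(30, Mul(-96, Add(Add(15, Function('N')(0, Pow(Add(0, 1), -1))), Function('R')(-3, H)))) = Add(30, Mul(-96, Add(Add(15, Add(Pow(Pow(Add(0, 1), -1), 2), Mul(-3, Pow(Add(0, 1), -1)), Mul(-3, 0), Mul(Pow(Add(0, 1), -1), 0))), Mul(Rational(1, 4), -3)))) = Add(30, Mul(-96, Add(Add(15, Add(Pow(Pow(1, -1), 2), Mul(-3, Pow(1, -1)), 0, Mul(Pow(1, -1), 0))), Rational(-3, 4)))) = Add(30, Mul(-96, Add(Add(15, Add(Pow(1, 2), Mul(-3, 1), 0, Mul(1, 0))), Rational(-3, 4)))) = Add(30, Mul(-96, Add(Add(15, Add(1, -3, 0, 0)), Rational(-3, 4)))) = Add(30, Mul(-96, Add(Add(15, -2), Rational(-3, 4)))) = Add(30, Mul(-96, Add(13, Rational(-3, 4)))) = Add(30, Mul(-96, Rational(49, 4))) = Add(30, -1176) = -1146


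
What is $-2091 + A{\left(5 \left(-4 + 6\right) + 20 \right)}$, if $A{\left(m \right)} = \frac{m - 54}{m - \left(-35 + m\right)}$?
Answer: $- \frac{73209}{35} \approx -2091.7$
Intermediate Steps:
$A{\left(m \right)} = - \frac{54}{35} + \frac{m}{35}$ ($A{\left(m \right)} = \frac{-54 + m}{35} = \left(-54 + m\right) \frac{1}{35} = - \frac{54}{35} + \frac{m}{35}$)
$-2091 + A{\left(5 \left(-4 + 6\right) + 20 \right)} = -2091 - \left(\frac{54}{35} - \frac{5 \left(-4 + 6\right) + 20}{35}\right) = -2091 - \left(\frac{54}{35} - \frac{5 \cdot 2 + 20}{35}\right) = -2091 - \left(\frac{54}{35} - \frac{10 + 20}{35}\right) = -2091 + \left(- \frac{54}{35} + \frac{1}{35} \cdot 30\right) = -2091 + \left(- \frac{54}{35} + \frac{6}{7}\right) = -2091 - \frac{24}{35} = - \frac{73209}{35}$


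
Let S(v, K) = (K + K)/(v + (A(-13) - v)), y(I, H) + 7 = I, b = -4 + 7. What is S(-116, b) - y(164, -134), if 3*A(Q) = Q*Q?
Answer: -26515/169 ≈ -156.89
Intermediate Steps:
A(Q) = Q²/3 (A(Q) = (Q*Q)/3 = Q²/3)
b = 3
y(I, H) = -7 + I
S(v, K) = 6*K/169 (S(v, K) = (K + K)/(v + ((⅓)*(-13)² - v)) = (2*K)/(v + ((⅓)*169 - v)) = (2*K)/(v + (169/3 - v)) = (2*K)/(169/3) = (2*K)*(3/169) = 6*K/169)
S(-116, b) - y(164, -134) = (6/169)*3 - (-7 + 164) = 18/169 - 1*157 = 18/169 - 157 = -26515/169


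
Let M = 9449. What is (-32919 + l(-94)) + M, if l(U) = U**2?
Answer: -14634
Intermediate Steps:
(-32919 + l(-94)) + M = (-32919 + (-94)**2) + 9449 = (-32919 + 8836) + 9449 = -24083 + 9449 = -14634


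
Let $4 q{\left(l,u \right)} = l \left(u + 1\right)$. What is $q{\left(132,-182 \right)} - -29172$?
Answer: $23199$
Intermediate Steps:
$q{\left(l,u \right)} = \frac{l \left(1 + u\right)}{4}$ ($q{\left(l,u \right)} = \frac{l \left(u + 1\right)}{4} = \frac{l \left(1 + u\right)}{4}$)
$q{\left(132,-182 \right)} - -29172 = \frac{1}{4} \cdot 132 \left(1 - 182\right) - -29172 = \frac{1}{4} \cdot 132 \left(-181\right) + 29172 = -5973 + 29172 = 23199$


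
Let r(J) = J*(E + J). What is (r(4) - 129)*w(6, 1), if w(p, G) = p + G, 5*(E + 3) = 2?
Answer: -4319/5 ≈ -863.80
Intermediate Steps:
E = -13/5 (E = -3 + (1/5)*2 = -3 + 2/5 = -13/5 ≈ -2.6000)
w(p, G) = G + p
r(J) = J*(-13/5 + J)
(r(4) - 129)*w(6, 1) = ((1/5)*4*(-13 + 5*4) - 129)*(1 + 6) = ((1/5)*4*(-13 + 20) - 129)*7 = ((1/5)*4*7 - 129)*7 = (28/5 - 129)*7 = -617/5*7 = -4319/5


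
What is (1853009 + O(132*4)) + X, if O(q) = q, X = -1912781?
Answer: -59244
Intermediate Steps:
(1853009 + O(132*4)) + X = (1853009 + 132*4) - 1912781 = (1853009 + 528) - 1912781 = 1853537 - 1912781 = -59244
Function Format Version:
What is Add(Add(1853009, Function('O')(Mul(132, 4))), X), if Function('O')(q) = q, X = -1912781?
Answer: -59244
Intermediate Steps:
Add(Add(1853009, Function('O')(Mul(132, 4))), X) = Add(Add(1853009, Mul(132, 4)), -1912781) = Add(Add(1853009, 528), -1912781) = Add(1853537, -1912781) = -59244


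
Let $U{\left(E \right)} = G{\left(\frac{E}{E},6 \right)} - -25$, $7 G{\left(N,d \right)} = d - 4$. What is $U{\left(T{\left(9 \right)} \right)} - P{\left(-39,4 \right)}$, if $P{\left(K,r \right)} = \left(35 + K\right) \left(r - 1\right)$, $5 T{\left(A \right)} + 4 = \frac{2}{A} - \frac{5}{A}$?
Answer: $\frac{261}{7} \approx 37.286$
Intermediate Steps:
$T{\left(A \right)} = - \frac{4}{5} - \frac{3}{5 A}$ ($T{\left(A \right)} = - \frac{4}{5} + \frac{\frac{2}{A} - \frac{5}{A}}{5} = - \frac{4}{5} + \frac{\left(-3\right) \frac{1}{A}}{5} = - \frac{4}{5} - \frac{3}{5 A}$)
$G{\left(N,d \right)} = - \frac{4}{7} + \frac{d}{7}$ ($G{\left(N,d \right)} = \frac{d - 4}{7} = \frac{-4 + d}{7} = - \frac{4}{7} + \frac{d}{7}$)
$P{\left(K,r \right)} = \left(-1 + r\right) \left(35 + K\right)$ ($P{\left(K,r \right)} = \left(35 + K\right) \left(-1 + r\right) = \left(-1 + r\right) \left(35 + K\right)$)
$U{\left(E \right)} = \frac{177}{7}$ ($U{\left(E \right)} = \left(- \frac{4}{7} + \frac{1}{7} \cdot 6\right) - -25 = \left(- \frac{4}{7} + \frac{6}{7}\right) + 25 = \frac{2}{7} + 25 = \frac{177}{7}$)
$U{\left(T{\left(9 \right)} \right)} - P{\left(-39,4 \right)} = \frac{177}{7} - \left(-35 - -39 + 35 \cdot 4 - 156\right) = \frac{177}{7} - \left(-35 + 39 + 140 - 156\right) = \frac{177}{7} - -12 = \frac{177}{7} + 12 = \frac{261}{7}$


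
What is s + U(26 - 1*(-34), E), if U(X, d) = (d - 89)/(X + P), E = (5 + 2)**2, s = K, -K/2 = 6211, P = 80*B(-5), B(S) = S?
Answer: -211172/17 ≈ -12422.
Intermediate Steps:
P = -400 (P = 80*(-5) = -400)
K = -12422 (K = -2*6211 = -12422)
s = -12422
E = 49 (E = 7**2 = 49)
U(X, d) = (-89 + d)/(-400 + X) (U(X, d) = (d - 89)/(X - 400) = (-89 + d)/(-400 + X))
s + U(26 - 1*(-34), E) = -12422 + (-89 + 49)/(-400 + (26 - 1*(-34))) = -12422 - 40/(-400 + (26 + 34)) = -12422 - 40/(-400 + 60) = -12422 - 40/(-340) = -12422 - 1/340*(-40) = -12422 + 2/17 = -211172/17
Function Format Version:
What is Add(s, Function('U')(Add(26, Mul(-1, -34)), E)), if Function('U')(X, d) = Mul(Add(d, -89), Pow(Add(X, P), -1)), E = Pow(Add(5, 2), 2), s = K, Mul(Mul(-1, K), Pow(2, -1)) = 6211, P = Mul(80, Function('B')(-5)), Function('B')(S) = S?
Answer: Rational(-211172, 17) ≈ -12422.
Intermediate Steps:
P = -400 (P = Mul(80, -5) = -400)
K = -12422 (K = Mul(-2, 6211) = -12422)
s = -12422
E = 49 (E = Pow(7, 2) = 49)
Function('U')(X, d) = Mul(Pow(Add(-400, X), -1), Add(-89, d)) (Function('U')(X, d) = Mul(Add(d, -89), Pow(Add(X, -400), -1)) = Mul(Add(-89, d), Pow(Add(-400, X), -1)) = Mul(Pow(Add(-400, X), -1), Add(-89, d)))
Add(s, Function('U')(Add(26, Mul(-1, -34)), E)) = Add(-12422, Mul(Pow(Add(-400, Add(26, Mul(-1, -34))), -1), Add(-89, 49))) = Add(-12422, Mul(Pow(Add(-400, Add(26, 34)), -1), -40)) = Add(-12422, Mul(Pow(Add(-400, 60), -1), -40)) = Add(-12422, Mul(Pow(-340, -1), -40)) = Add(-12422, Mul(Rational(-1, 340), -40)) = Add(-12422, Rational(2, 17)) = Rational(-211172, 17)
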